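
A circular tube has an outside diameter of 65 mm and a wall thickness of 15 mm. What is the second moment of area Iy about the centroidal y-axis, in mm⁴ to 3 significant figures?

Break the section into simple shapes (no overlaps), measuring from the bottom-left corner of the bounding box.
Outer circle: ⌀65, A = 3318.3 mm², x = 32.5 mm, Ī = 876 241 mm⁴.
Bore (subtracted): ⌀35, A = 962.11 mm², x = 32.5 mm, Ī = 73 662 mm⁴.
By symmetry the centroid is at mid-width, x̄ = 32.5 mm.
All pieces are centred on the centroidal y-axis, so I = ΣĪ (holes subtracted) = 802 579 mm⁴.

Iy ≈ 8.03 × 10⁵ mm⁴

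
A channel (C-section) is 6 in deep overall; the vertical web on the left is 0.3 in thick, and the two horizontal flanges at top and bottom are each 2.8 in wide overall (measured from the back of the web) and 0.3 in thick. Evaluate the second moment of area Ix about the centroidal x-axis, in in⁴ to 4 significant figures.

Treat the section as a set of non-overlapping primitives; coordinates are from the bounding-box lower-left.
Web: 0.3 × 6, A = 1.8 in², y = 3 in, Ī = 5.4 in⁴.
Top flange (beyond web): 2.5 × 0.3, A = 0.75 in², y = 5.85 in, Ī = 0.005625 in⁴.
Bottom flange (beyond web): 2.5 × 0.3, A = 0.75 in², y = 0.15 in, Ī = 0.005625 in⁴.
By symmetry the centroid is at mid-height, ȳ = 3 in.
Transfer each piece to the centroidal x-axis using Ī + A·d² with d = y − 3:
  web: d = 0 in → contributes +5.4 in⁴
  top flange (beyond web): d = 2.85 in → contributes +6.0975 in⁴
  bottom flange (beyond web): d = -2.85 in → contributes +6.0975 in⁴
Total I = 17.595 in⁴.

Ix ≈ 17.60 in⁴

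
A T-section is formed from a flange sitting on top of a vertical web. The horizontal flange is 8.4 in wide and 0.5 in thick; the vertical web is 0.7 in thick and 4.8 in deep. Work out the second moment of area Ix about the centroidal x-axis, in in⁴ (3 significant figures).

Break the section into simple shapes (no overlaps), measuring from the bottom-left corner of the bounding box.
Flange: 8.4 × 0.5, A = 4.2 in², y = 5.05 in, Ī = 0.0875 in⁴.
Web: 0.7 × 4.8, A = 3.36 in², y = 2.4 in, Ī = 6.4512 in⁴.
Centroid: ȳ = ΣA·y / ΣA = 3.8722 in.
Transfer each piece to the centroidal x-axis using Ī + A·d² with d = y − 3.8722:
  flange: d = 1.1778 in → contributes +5.9136 in⁴
  web: d = -1.4722 in → contributes +13.734 in⁴
Total I = 19.647 in⁴.

Ix ≈ 19.6 in⁴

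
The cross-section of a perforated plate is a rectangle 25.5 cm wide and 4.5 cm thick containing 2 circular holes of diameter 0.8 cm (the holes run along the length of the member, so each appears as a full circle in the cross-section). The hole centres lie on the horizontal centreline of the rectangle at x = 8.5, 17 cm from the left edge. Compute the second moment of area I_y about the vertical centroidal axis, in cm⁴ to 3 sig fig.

I_y ≈ 6200 cm⁴

Split into non-overlapping primitives; take the origin at the lower-left of the bounding box.
Plate: 25.5 × 4.5, A = 114.75 cm², x = 12.75 cm, Ī = 6 218 cm⁴.
Hole 1 (subtracted): ⌀0.8, A = 0.50265 cm², x = 8.5 cm, Ī = 0.020106 cm⁴.
Hole 2 (subtracted): ⌀0.8, A = 0.50265 cm², x = 17 cm, Ī = 0.020106 cm⁴.
By symmetry the centroid is at mid-width, x̄ = 12.75 cm.
Transfer each piece to the vertical centroidal axis using Ī + A·d² with d = x − 12.75:
  plate: d = 0 cm → contributes +6 218 cm⁴
  hole 1: d = -4.25 cm → contributes −9.0993 cm⁴
  hole 2: d = 4.25 cm → contributes −9.0993 cm⁴
Total I = 6199.8 cm⁴.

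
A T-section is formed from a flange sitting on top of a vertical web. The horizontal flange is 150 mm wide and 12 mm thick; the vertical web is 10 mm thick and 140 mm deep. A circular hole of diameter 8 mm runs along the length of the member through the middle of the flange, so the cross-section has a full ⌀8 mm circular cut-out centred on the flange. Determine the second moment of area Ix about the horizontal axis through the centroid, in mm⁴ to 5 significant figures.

Ix ≈ 6.8002 × 10⁶ mm⁴

Split into non-overlapping primitives; take the origin at the lower-left of the bounding box.
Flange: 150 × 12, A = 1 800 mm², y = 146 mm, Ī = 21 600 mm⁴.
Web: 10 × 140, A = 1 400 mm², y = 70 mm, Ī = 2 286 667 mm⁴.
Hole (subtracted): ⌀8, A = 50.26548 mm², y = 146 mm, Ī = 201.0619 mm⁴.
Centroid: ȳ = ΣA·y / ΣA = 112.2194 mm.
Transfer each piece to the horizontal axis through the centroid using Ī + A·d² with d = y − 112.2194:
  flange: d = 33.78062 mm → contributes +2 075 635 mm⁴
  web: d = -42.21938 mm → contributes +4 782 133 mm⁴
  hole: d = 33.78062 mm → contributes −57560.54 mm⁴
Total I = 6 800 207 mm⁴.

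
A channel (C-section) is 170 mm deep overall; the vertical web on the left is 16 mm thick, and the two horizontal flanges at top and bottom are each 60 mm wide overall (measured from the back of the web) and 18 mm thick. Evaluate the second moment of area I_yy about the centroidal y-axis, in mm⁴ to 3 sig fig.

Split into non-overlapping primitives; take the origin at the lower-left of the bounding box.
Web: 16 × 170, A = 2 720 mm², x = 8 mm, Ī = 58 027 mm⁴.
Top flange (beyond web): 44 × 18, A = 792 mm², x = 38 mm, Ī = 127 776 mm⁴.
Bottom flange (beyond web): 44 × 18, A = 792 mm², x = 38 mm, Ī = 127 776 mm⁴.
Centroid: x̄ = ΣA·x / ΣA = 19.041 mm.
Transfer each piece to the centroidal y-axis using Ī + A·d² with d = x − 19.041:
  web: d = -11.041 mm → contributes +389 598 mm⁴
  top flange (beyond web): d = 18.959 mm → contributes +412 459 mm⁴
  bottom flange (beyond web): d = 18.959 mm → contributes +412 459 mm⁴
Total I = 1 214 515 mm⁴.

I_yy ≈ 1.21 × 10⁶ mm⁴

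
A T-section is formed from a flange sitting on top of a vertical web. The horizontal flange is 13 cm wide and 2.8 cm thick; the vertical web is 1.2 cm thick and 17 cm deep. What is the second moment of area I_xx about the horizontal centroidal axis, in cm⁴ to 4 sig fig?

Break the section into simple shapes (no overlaps), measuring from the bottom-left corner of the bounding box.
Flange: 13 × 2.8, A = 36.4 cm², y = 18.4 cm, Ī = 23.7813 cm⁴.
Web: 1.2 × 17, A = 20.4 cm², y = 8.5 cm, Ī = 491.3 cm⁴.
Centroid: ȳ = ΣA·y / ΣA = 14.8444 cm.
Transfer each piece to the horizontal centroidal axis using Ī + A·d² with d = y − 14.8444:
  flange: d = 3.55563 cm → contributes +483.969 cm⁴
  web: d = -6.34437 cm → contributes +1312.42 cm⁴
Total I = 1796.39 cm⁴.

I_xx ≈ 1796 cm⁴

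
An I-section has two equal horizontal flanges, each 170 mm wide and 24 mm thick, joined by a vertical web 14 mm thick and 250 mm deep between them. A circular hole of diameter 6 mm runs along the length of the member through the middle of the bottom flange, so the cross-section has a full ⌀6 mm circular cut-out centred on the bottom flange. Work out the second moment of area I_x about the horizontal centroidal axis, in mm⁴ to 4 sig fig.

Split into non-overlapping primitives; take the origin at the lower-left of the bounding box.
Bottom flange: 170 × 24, A = 4 080 mm², y = 12 mm, Ī = 195 840 mm⁴.
Web: 14 × 250, A = 3 500 mm², y = 149 mm, Ī = 18 229 167 mm⁴.
Top flange: 170 × 24, A = 4 080 mm², y = 286 mm, Ī = 195 840 mm⁴.
Hole (subtracted): ⌀6, A = 28.2743 mm², y = 12 mm, Ī = 63.6173 mm⁴.
Centroid: ȳ = ΣA·y / ΣA = 149.333 mm.
Transfer each piece to the horizontal centroidal axis using Ī + A·d² with d = y − 149.333:
  bottom flange: d = -137.333 mm → contributes +77 146 101 mm⁴
  web: d = -0.333019 mm → contributes +18 229 555 mm⁴
  top flange: d = 136.667 mm → contributes +76 401 524 mm⁴
  hole: d = -137.333 mm → contributes −533 328 mm⁴
Total I = 171 243 852 mm⁴.

I_x ≈ 1.712 × 10⁸ mm⁴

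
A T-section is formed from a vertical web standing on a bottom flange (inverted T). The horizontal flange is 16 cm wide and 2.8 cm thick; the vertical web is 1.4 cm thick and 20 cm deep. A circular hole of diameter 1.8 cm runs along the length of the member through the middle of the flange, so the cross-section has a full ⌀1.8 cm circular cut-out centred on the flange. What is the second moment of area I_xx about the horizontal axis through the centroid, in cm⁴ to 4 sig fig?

Decompose the section into non-overlapping parts with the origin at the bottom-left of its bounding rectangle.
Flange: 16 × 2.8, A = 44.8 cm², y = 1.4 cm, Ī = 29.2693 cm⁴.
Web: 1.4 × 20, A = 28 cm², y = 12.8 cm, Ī = 933.333 cm⁴.
Hole (subtracted): ⌀1.8, A = 2.54469 cm², y = 1.4 cm, Ī = 0.5153 cm⁴.
Centroid: ȳ = ΣA·y / ΣA = 5.94343 cm.
Transfer each piece to the horizontal axis through the centroid using Ī + A·d² with d = y − 5.94343:
  flange: d = -4.54343 cm → contributes +954.064 cm⁴
  web: d = 6.85657 cm → contributes +2249.69 cm⁴
  hole: d = -4.54343 cm → contributes −53.0447 cm⁴
Total I = 3150.7 cm⁴.

I_xx ≈ 3151 cm⁴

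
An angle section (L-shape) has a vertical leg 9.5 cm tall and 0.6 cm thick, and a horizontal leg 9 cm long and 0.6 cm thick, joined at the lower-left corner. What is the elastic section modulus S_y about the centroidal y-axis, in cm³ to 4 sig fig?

Break the section into simple shapes (no overlaps), measuring from the bottom-left corner of the bounding box.
Vertical leg: 0.6 × 9.5, A = 5.7 cm², x = 0.3 cm, Ī = 0.171 cm⁴.
Horizontal leg (remainder): 8.4 × 0.6, A = 5.04 cm², x = 4.8 cm, Ī = 29.6352 cm⁴.
Centroid: x̄ = ΣA·x / ΣA = 2.41173 cm.
Transfer each piece to the centroidal y-axis using Ī + A·d² with d = x − 2.41173:
  vertical leg: d = -2.11173 cm → contributes +25.5896 cm⁴
  horizontal leg (remainder): d = 2.38827 cm → contributes +58.3825 cm⁴
Total I = 83.9721 cm⁴.
Extreme fibre distance c = 6.58827 cm; S = I/c = 12.7457 cm³.

S_y ≈ 12.75 cm³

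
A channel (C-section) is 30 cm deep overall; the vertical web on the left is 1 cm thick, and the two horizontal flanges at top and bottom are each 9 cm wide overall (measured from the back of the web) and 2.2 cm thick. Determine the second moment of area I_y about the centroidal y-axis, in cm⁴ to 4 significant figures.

Split into non-overlapping primitives; take the origin at the lower-left of the bounding box.
Web: 1 × 30, A = 30 cm², x = 0.5 cm, Ī = 2.5 cm⁴.
Top flange (beyond web): 8 × 2.2, A = 17.6 cm², x = 5 cm, Ī = 93.8667 cm⁴.
Bottom flange (beyond web): 8 × 2.2, A = 17.6 cm², x = 5 cm, Ī = 93.8667 cm⁴.
Centroid: x̄ = ΣA·x / ΣA = 2.92945 cm.
Transfer each piece to the centroidal y-axis using Ī + A·d² with d = x − 2.92945:
  web: d = -2.42945 cm → contributes +179.567 cm⁴
  top flange (beyond web): d = 2.07055 cm → contributes +169.321 cm⁴
  bottom flange (beyond web): d = 2.07055 cm → contributes +169.321 cm⁴
Total I = 518.209 cm⁴.

I_y ≈ 518.2 cm⁴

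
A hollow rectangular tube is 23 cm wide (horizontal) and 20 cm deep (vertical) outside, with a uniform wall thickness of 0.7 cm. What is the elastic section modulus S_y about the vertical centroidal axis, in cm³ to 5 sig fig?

S_y ≈ 405.04 cm³

Decompose the section into non-overlapping parts with the origin at the bottom-left of its bounding rectangle.
Outer rectangle: 23 × 20, A = 460 cm², x = 11.5 cm, Ī = 20278.33 cm⁴.
Inner void (subtracted): 21.6 × 18.6, A = 401.76 cm², x = 11.5 cm, Ī = 15620.43 cm⁴.
By symmetry the centroid is at mid-width, x̄ = 11.5 cm.
All pieces are centred on the vertical centroidal axis, so I = ΣĪ (holes subtracted) = 4657.905 cm⁴.
Extreme fibre distance c = 11.5 cm; S = I/c = 405.0352 cm³.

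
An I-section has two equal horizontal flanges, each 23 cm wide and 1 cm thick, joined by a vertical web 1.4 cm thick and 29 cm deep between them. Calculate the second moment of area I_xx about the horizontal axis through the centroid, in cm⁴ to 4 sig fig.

Treat the section as a set of non-overlapping primitives; coordinates are from the bounding-box lower-left.
Bottom flange: 23 × 1, A = 23 cm², y = 0.5 cm, Ī = 1.91667 cm⁴.
Web: 1.4 × 29, A = 40.6 cm², y = 15.5 cm, Ī = 2845.38 cm⁴.
Top flange: 23 × 1, A = 23 cm², y = 30.5 cm, Ī = 1.91667 cm⁴.
By symmetry the centroid is at mid-height, ȳ = 15.5 cm.
Transfer each piece to the horizontal axis through the centroid using Ī + A·d² with d = y − 15.5:
  bottom flange: d = -15 cm → contributes +5176.92 cm⁴
  web: d = 0 cm → contributes +2845.38 cm⁴
  top flange: d = 15 cm → contributes +5176.92 cm⁴
Total I = 13199.2 cm⁴.

I_xx ≈ 1.320 × 10⁴ cm⁴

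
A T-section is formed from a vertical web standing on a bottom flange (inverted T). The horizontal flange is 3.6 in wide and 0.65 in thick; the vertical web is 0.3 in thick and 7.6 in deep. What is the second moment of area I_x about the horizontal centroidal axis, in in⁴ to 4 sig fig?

Split into non-overlapping primitives; take the origin at the lower-left of the bounding box.
Flange: 3.6 × 0.65, A = 2.34 in², y = 0.325 in, Ī = 0.0823875 in⁴.
Web: 0.3 × 7.6, A = 2.28 in², y = 4.45 in, Ī = 10.9744 in⁴.
Centroid: ȳ = ΣA·y / ΣA = 2.36071 in.
Transfer each piece to the horizontal centroidal axis using Ī + A·d² with d = y − 2.36071:
  flange: d = -2.03571 in → contributes +9.77966 in⁴
  web: d = 2.08929 in → contributes +20.9269 in⁴
Total I = 30.7065 in⁴.

I_x ≈ 30.71 in⁴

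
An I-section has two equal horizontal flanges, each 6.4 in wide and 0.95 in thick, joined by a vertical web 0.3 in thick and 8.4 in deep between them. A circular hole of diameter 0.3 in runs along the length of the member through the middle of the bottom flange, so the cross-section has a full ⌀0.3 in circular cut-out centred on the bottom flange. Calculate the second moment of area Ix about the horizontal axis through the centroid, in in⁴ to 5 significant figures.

Ix ≈ 279.94 in⁴

Decompose the section into non-overlapping parts with the origin at the bottom-left of its bounding rectangle.
Bottom flange: 6.4 × 0.95, A = 6.08 in², y = 0.475 in, Ī = 0.4572667 in⁴.
Web: 0.3 × 8.4, A = 2.52 in², y = 5.15 in, Ī = 14.8176 in⁴.
Top flange: 6.4 × 0.95, A = 6.08 in², y = 9.825 in, Ī = 0.4572667 in⁴.
Hole (subtracted): ⌀0.3, A = 0.07068583 in², y = 0.475 in, Ī = 0.0003976078 in⁴.
Centroid: ȳ = ΣA·y / ΣA = 5.17262 in.
Transfer each piece to the horizontal axis through the centroid using Ī + A·d² with d = y − 5.17262:
  bottom flange: d = -4.69762 in → contributes +134.6285 in⁴
  web: d = -0.02261956 in → contributes +14.81889 in⁴
  top flange: d = 4.65238 in → contributes +132.0567 in⁴
  hole: d = -4.69762 in → contributes −1.560266 in⁴
Total I = 279.9438 in⁴.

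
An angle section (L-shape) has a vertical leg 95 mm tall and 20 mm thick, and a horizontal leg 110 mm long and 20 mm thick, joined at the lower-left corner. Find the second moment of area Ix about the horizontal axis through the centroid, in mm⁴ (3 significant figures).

Ix ≈ 2.79 × 10⁶ mm⁴

Decompose the section into non-overlapping parts with the origin at the bottom-left of its bounding rectangle.
Vertical leg: 20 × 95, A = 1 900 mm², y = 47.5 mm, Ī = 1 428 958 mm⁴.
Horizontal leg (remainder): 90 × 20, A = 1 800 mm², y = 10 mm, Ī = 60 000 mm⁴.
Centroid: ȳ = ΣA·y / ΣA = 29.257 mm.
Transfer each piece to the horizontal axis through the centroid using Ī + A·d² with d = y − 29.257:
  vertical leg: d = 18.243 mm → contributes +2 061 309 mm⁴
  horizontal leg (remainder): d = -19.257 mm → contributes +727 481 mm⁴
Total I = 2 788 789 mm⁴.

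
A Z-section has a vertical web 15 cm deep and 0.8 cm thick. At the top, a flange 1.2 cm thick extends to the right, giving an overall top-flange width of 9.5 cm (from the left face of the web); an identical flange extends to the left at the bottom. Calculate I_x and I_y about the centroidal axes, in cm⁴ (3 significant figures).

Decompose the section into non-overlapping parts with the origin at the bottom-left of its bounding rectangle.
Web: 0.8 × 15, A = 12 cm², y = 7.5 cm, Ī = 225 cm⁴.
Top flange (beyond web): 8.7 × 1.2, A = 10.44 cm², y = 14.4 cm, Ī = 1.2528 cm⁴.
Bottom flange (beyond web): 8.7 × 1.2, A = 10.44 cm², y = 0.6 cm, Ī = 1.2528 cm⁴.
Centroid: ȳ = ΣA·y / ΣA = 7.5 cm.
Transfer each piece to the centroidal x-axis using Ī + A·d² with d = y − 7.5:
  web: d = 0 cm → contributes +225 cm⁴
  top flange (beyond web): d = 6.9 cm → contributes +498.3 cm⁴
  bottom flange (beyond web): d = -6.9 cm → contributes +498.3 cm⁴
Total I = 1221.6 cm⁴.
For the y-axis: x̄ = 9.1 cm.
Repeating about the centroidal y-axis gives I_y = 603.45 cm⁴.

I_x ≈ 1220 cm⁴, I_y ≈ 603 cm⁴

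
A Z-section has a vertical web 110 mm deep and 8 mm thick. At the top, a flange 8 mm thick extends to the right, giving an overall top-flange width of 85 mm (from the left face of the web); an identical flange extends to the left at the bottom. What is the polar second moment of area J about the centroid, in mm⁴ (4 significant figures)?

J ≈ 6.937 × 10⁶ mm⁴

Break the section into simple shapes (no overlaps), measuring from the bottom-left corner of the bounding box.
Web: 8 × 110, A = 880 mm², y = 55 mm, Ī = 887 333 mm⁴.
Top flange (beyond web): 77 × 8, A = 616 mm², y = 106 mm, Ī = 3285.33 mm⁴.
Bottom flange (beyond web): 77 × 8, A = 616 mm², y = 4 mm, Ī = 3285.33 mm⁴.
Centroid: ȳ = ΣA·y / ΣA = 55 mm.
Transfer each piece to the centroidal x-axis using Ī + A·d² with d = y − 55:
  web: d = 0 mm → contributes +887 333 mm⁴
  top flange (beyond web): d = 51 mm → contributes +1 605 501 mm⁴
  bottom flange (beyond web): d = -51 mm → contributes +1 605 501 mm⁴
Total I = 4 098 336 mm⁴.
For the y-axis: x̄ = 81 mm.
Repeating about the centroidal y-axis gives I_y = 2 838 704 mm⁴.
Polar second moment: J = I_x + I_y = 6 937 040 mm⁴.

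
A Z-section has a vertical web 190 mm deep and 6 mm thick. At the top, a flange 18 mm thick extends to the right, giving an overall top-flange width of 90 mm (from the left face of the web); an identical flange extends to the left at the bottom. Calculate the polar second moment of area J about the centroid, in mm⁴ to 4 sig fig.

Decompose the section into non-overlapping parts with the origin at the bottom-left of its bounding rectangle.
Web: 6 × 190, A = 1 140 mm², y = 95 mm, Ī = 3 429 500 mm⁴.
Top flange (beyond web): 84 × 18, A = 1 512 mm², y = 181 mm, Ī = 40 824 mm⁴.
Bottom flange (beyond web): 84 × 18, A = 1 512 mm², y = 9 mm, Ī = 40 824 mm⁴.
Centroid: ȳ = ΣA·y / ΣA = 95 mm.
Transfer each piece to the centroidal x-axis using Ī + A·d² with d = y − 95:
  web: d = 0 mm → contributes +3 429 500 mm⁴
  top flange (beyond web): d = 86 mm → contributes +11 223 576 mm⁴
  bottom flange (beyond web): d = -86 mm → contributes +11 223 576 mm⁴
Total I = 25 876 652 mm⁴.
For the y-axis: x̄ = 87 mm.
Repeating about the centroidal y-axis gives I_y = 7 905 132 mm⁴.
Polar second moment: J = I_x + I_y = 33 781 784 mm⁴.

J ≈ 3.378 × 10⁷ mm⁴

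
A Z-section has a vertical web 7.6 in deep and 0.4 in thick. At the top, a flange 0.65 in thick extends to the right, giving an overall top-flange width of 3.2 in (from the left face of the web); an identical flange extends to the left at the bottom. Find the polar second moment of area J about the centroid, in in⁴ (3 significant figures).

Treat the section as a set of non-overlapping primitives; coordinates are from the bounding-box lower-left.
Web: 0.4 × 7.6, A = 3.04 in², y = 3.8 in, Ī = 14.633 in⁴.
Top flange (beyond web): 2.8 × 0.65, A = 1.82 in², y = 7.275 in, Ī = 0.064079 in⁴.
Bottom flange (beyond web): 2.8 × 0.65, A = 1.82 in², y = 0.325 in, Ī = 0.064079 in⁴.
Centroid: ȳ = ΣA·y / ΣA = 3.8 in.
Transfer each piece to the centroidal x-axis using Ī + A·d² with d = y − 3.8:
  web: d = 0 in → contributes +14.633 in⁴
  top flange (beyond web): d = 3.475 in → contributes +22.042 in⁴
  bottom flange (beyond web): d = -3.475 in → contributes +22.042 in⁴
Total I = 58.716 in⁴.
For the y-axis: x̄ = 3 in.
Repeating about the centroidal y-axis gives I_y = 11.737 in⁴.
Polar second moment: J = I_x + I_y = 70.453 in⁴.

J ≈ 70.5 in⁴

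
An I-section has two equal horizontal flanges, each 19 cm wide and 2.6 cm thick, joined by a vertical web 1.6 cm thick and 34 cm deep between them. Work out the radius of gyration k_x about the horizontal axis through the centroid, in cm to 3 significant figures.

k_x ≈ 15.8 cm

Decompose the section into non-overlapping parts with the origin at the bottom-left of its bounding rectangle.
Bottom flange: 19 × 2.6, A = 49.4 cm², y = 1.3 cm, Ī = 27.829 cm⁴.
Web: 1.6 × 34, A = 54.4 cm², y = 19.6 cm, Ī = 5240.5 cm⁴.
Top flange: 19 × 2.6, A = 49.4 cm², y = 37.9 cm, Ī = 27.829 cm⁴.
By symmetry the centroid is at mid-height, ȳ = 19.6 cm.
Transfer each piece to the horizontal axis through the centroid using Ī + A·d² with d = y − 19.6:
  bottom flange: d = -18.3 cm → contributes +16 571 cm⁴
  web: d = 0 cm → contributes +5240.5 cm⁴
  top flange: d = 18.3 cm → contributes +16 571 cm⁴
Total I = 38 383 cm⁴.
Radius of gyration: k = √(I/A) = √(38 383 / 153.2) = 15.829 cm.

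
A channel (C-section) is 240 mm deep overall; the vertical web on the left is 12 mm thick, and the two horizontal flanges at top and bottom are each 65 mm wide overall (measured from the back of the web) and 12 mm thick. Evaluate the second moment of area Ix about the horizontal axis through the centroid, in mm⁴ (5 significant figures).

Treat the section as a set of non-overlapping primitives; coordinates are from the bounding-box lower-left.
Web: 12 × 240, A = 2 880 mm², y = 120 mm, Ī = 13 824 000 mm⁴.
Top flange (beyond web): 53 × 12, A = 636 mm², y = 234 mm, Ī = 7 632 mm⁴.
Bottom flange (beyond web): 53 × 12, A = 636 mm², y = 6 mm, Ī = 7 632 mm⁴.
By symmetry the centroid is at mid-height, ȳ = 120 mm.
Transfer each piece to the horizontal axis through the centroid using Ī + A·d² with d = y − 120:
  web: d = 0 mm → contributes +13 824 000 mm⁴
  top flange (beyond web): d = 114 mm → contributes +8 273 088 mm⁴
  bottom flange (beyond web): d = -114 mm → contributes +8 273 088 mm⁴
Total I = 30 370 176 mm⁴.

Ix ≈ 3.0370 × 10⁷ mm⁴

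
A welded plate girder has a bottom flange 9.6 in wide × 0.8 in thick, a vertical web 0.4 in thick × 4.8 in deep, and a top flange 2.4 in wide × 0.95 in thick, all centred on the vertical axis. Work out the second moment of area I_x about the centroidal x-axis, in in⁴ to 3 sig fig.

Decompose the section into non-overlapping parts with the origin at the bottom-left of its bounding rectangle.
Bottom plate: 9.6 × 0.8, A = 7.68 in², y = 0.4 in, Ī = 0.4096 in⁴.
Web plate: 0.4 × 4.8, A = 1.92 in², y = 3.2 in, Ī = 3.6864 in⁴.
Top plate: 2.4 × 0.95, A = 2.28 in², y = 6.075 in, Ī = 0.17148 in⁴.
Centroid: ȳ = ΣA·y / ΣA = 1.9417 in.
Transfer each piece to the centroidal x-axis using Ī + A·d² with d = y − 1.9417:
  bottom plate: d = -1.5417 in → contributes +18.663 in⁴
  web plate: d = 1.2583 in → contributes +6.7265 in⁴
  top plate: d = 4.1333 in → contributes +39.124 in⁴
Total I = 64.513 in⁴.

I_x ≈ 64.5 in⁴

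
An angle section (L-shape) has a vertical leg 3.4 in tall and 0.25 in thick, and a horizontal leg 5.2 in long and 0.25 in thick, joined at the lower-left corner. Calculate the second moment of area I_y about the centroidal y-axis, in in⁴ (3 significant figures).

Split into non-overlapping primitives; take the origin at the lower-left of the bounding box.
Vertical leg: 0.25 × 3.4, A = 0.85 in², x = 0.125 in, Ī = 0.0044271 in⁴.
Horizontal leg (remainder): 4.95 × 0.25, A = 1.2375 in², x = 2.725 in, Ī = 2.5268 in⁴.
Centroid: x̄ = ΣA·x / ΣA = 1.6663 in.
Transfer each piece to the centroidal y-axis using Ī + A·d² with d = x − 1.6663:
  vertical leg: d = -1.5413 in → contributes +2.0237 in⁴
  horizontal leg (remainder): d = 1.0587 in → contributes +3.9138 in⁴
Total I = 5.9376 in⁴.

I_y ≈ 5.94 in⁴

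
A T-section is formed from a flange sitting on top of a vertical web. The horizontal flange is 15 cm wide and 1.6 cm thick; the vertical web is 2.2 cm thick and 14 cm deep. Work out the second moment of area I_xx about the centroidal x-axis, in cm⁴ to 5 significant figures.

Treat the section as a set of non-overlapping primitives; coordinates are from the bounding-box lower-left.
Flange: 15 × 1.6, A = 24 cm², y = 14.8 cm, Ī = 5.12 cm⁴.
Web: 2.2 × 14, A = 30.8 cm², y = 7 cm, Ī = 503.0667 cm⁴.
Centroid: ȳ = ΣA·y / ΣA = 10.41606 cm.
Transfer each piece to the centroidal x-axis using Ī + A·d² with d = y − 10.41606:
  flange: d = 4.383942 cm → contributes +466.3747 cm⁴
  web: d = -3.416058 cm → contributes +862.4859 cm⁴
Total I = 1328.861 cm⁴.

I_xx ≈ 1328.9 cm⁴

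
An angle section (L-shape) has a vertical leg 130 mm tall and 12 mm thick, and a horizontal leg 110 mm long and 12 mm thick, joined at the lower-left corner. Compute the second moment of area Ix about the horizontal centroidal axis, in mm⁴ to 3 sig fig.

Ix ≈ 4.55 × 10⁶ mm⁴

Split into non-overlapping primitives; take the origin at the lower-left of the bounding box.
Vertical leg: 12 × 130, A = 1 560 mm², y = 65 mm, Ī = 2 197 000 mm⁴.
Horizontal leg (remainder): 98 × 12, A = 1 176 mm², y = 6 mm, Ī = 14 112 mm⁴.
Centroid: ȳ = ΣA·y / ΣA = 39.64 mm.
Transfer each piece to the horizontal centroidal axis using Ī + A·d² with d = y − 39.64:
  vertical leg: d = 25.36 mm → contributes +3 200 254 mm⁴
  horizontal leg (remainder): d = -33.64 mm → contributes +1 344 960 mm⁴
Total I = 4 545 214 mm⁴.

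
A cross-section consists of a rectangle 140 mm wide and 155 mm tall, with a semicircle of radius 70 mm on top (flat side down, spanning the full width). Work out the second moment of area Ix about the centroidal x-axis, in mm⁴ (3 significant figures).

Decompose the section into non-overlapping parts with the origin at the bottom-left of its bounding rectangle.
Rectangular body: 140 × 155, A = 21 700 mm², y = 77.5 mm, Ī = 43 445 208 mm⁴.
Semicircular cap: semicircle r = 70, A = 7696.9 mm², y = 184.71 mm, Ī = 2 635 265 mm⁴.
Centroid: ȳ = ΣA·y / ΣA = 105.57 mm.
Transfer each piece to the centroidal x-axis using Ī + A·d² with d = y − 105.57:
  rectangular body: d = -28.07 mm → contributes +60 543 408 mm⁴
  semicircular cap: d = 79.139 mm → contributes +50 840 495 mm⁴
Total I = 111 383 903 mm⁴.

Ix ≈ 1.11 × 10⁸ mm⁴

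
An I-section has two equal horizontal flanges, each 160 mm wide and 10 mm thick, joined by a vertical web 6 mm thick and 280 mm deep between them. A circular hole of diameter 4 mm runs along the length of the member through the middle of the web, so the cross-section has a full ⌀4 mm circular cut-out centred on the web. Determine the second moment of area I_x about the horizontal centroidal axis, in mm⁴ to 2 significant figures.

I_x ≈ 7.8 × 10⁷ mm⁴

Treat the section as a set of non-overlapping primitives; coordinates are from the bounding-box lower-left.
Bottom flange: 160 × 10, A = 1 600 mm², y = 5 mm, Ī = 13 333 mm⁴.
Web: 6 × 280, A = 1 680 mm², y = 150 mm, Ī = 10 976 000 mm⁴.
Top flange: 160 × 10, A = 1 600 mm², y = 295 mm, Ī = 13 333 mm⁴.
Hole (subtracted): ⌀4, A = 12.57 mm², y = 150 mm, Ī = 12.57 mm⁴.
By symmetry the centroid is at mid-height, ȳ = 150 mm.
Transfer each piece to the horizontal centroidal axis using Ī + A·d² with d = y − 150:
  bottom flange: d = -145 mm → contributes +33 653 333 mm⁴
  web: d = 0 mm → contributes +10 976 000 mm⁴
  top flange: d = 145 mm → contributes +33 653 333 mm⁴
  hole: d = 0 mm → contributes −12.57 mm⁴
Total I = 78 282 654 mm⁴.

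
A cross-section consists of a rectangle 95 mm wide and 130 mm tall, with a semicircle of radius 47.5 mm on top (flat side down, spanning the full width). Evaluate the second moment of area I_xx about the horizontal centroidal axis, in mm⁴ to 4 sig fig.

I_xx ≈ 3.792 × 10⁷ mm⁴

Treat the section as a set of non-overlapping primitives; coordinates are from the bounding-box lower-left.
Rectangular body: 95 × 130, A = 12 350 mm², y = 65 mm, Ī = 17 392 917 mm⁴.
Semicircular cap: semicircle r = 47.5, A = 3544.11 mm², y = 150.16 mm, Ī = 558 736 mm⁴.
Centroid: ȳ = ΣA·y / ΣA = 83.9891 mm.
Transfer each piece to the horizontal centroidal axis using Ī + A·d² with d = y − 83.9891:
  rectangular body: d = -18.9891 mm → contributes +21 846 158 mm⁴
  semicircular cap: d = 66.1705 mm → contributes +16 076 749 mm⁴
Total I = 37 922 907 mm⁴.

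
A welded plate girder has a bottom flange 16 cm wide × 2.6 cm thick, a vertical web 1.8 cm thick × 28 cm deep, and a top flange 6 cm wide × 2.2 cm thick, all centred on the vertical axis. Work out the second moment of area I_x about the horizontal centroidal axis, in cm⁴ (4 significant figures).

Decompose the section into non-overlapping parts with the origin at the bottom-left of its bounding rectangle.
Bottom plate: 16 × 2.6, A = 41.6 cm², y = 1.3 cm, Ī = 23.4347 cm⁴.
Web plate: 1.8 × 28, A = 50.4 cm², y = 16.6 cm, Ī = 3292.8 cm⁴.
Top plate: 6 × 2.2, A = 13.2 cm², y = 31.7 cm, Ī = 5.324 cm⁴.
Centroid: ȳ = ΣA·y / ΣA = 12.4445 cm.
Transfer each piece to the horizontal centroidal axis using Ī + A·d² with d = y − 12.4445:
  bottom plate: d = -11.1445 cm → contributes +5190.14 cm⁴
  web plate: d = 4.15551 cm → contributes +4163.12 cm⁴
  top plate: d = 19.2555 cm → contributes +4899.55 cm⁴
Total I = 14252.8 cm⁴.

I_x ≈ 1.425 × 10⁴ cm⁴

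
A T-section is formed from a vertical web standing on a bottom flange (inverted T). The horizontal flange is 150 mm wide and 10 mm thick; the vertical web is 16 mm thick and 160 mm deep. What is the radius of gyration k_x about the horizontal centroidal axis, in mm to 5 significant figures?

Decompose the section into non-overlapping parts with the origin at the bottom-left of its bounding rectangle.
Flange: 150 × 10, A = 1 500 mm², y = 5 mm, Ī = 12 500 mm⁴.
Web: 16 × 160, A = 2 560 mm², y = 90 mm, Ī = 5 461 333 mm⁴.
Centroid: ȳ = ΣA·y / ΣA = 58.59606 mm.
Transfer each piece to the horizontal centroidal axis using Ī + A·d² with d = y − 58.59606:
  flange: d = -53.59606 mm → contributes +4 321 306 mm⁴
  web: d = 31.40394 mm → contributes +7 986 025 mm⁴
Total I = 12 307 331 mm⁴.
Radius of gyration: k = √(I/A) = √(12 307 331 / 4 060) = 55.05781 mm.

k_x ≈ 55.058 mm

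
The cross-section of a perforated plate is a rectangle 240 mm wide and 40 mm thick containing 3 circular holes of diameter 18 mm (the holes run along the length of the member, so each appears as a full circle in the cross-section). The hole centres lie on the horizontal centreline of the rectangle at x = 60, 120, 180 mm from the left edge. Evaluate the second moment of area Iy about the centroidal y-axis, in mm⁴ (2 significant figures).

Iy ≈ 4.4 × 10⁷ mm⁴

Break the section into simple shapes (no overlaps), measuring from the bottom-left corner of the bounding box.
Plate: 240 × 40, A = 9 600 mm², x = 120 mm, Ī = 46 080 000 mm⁴.
Hole 1 (subtracted): ⌀18, A = 254.5 mm², x = 60 mm, Ī = 5 153 mm⁴.
Hole 2 (subtracted): ⌀18, A = 254.5 mm², x = 120 mm, Ī = 5 153 mm⁴.
Hole 3 (subtracted): ⌀18, A = 254.5 mm², x = 180 mm, Ī = 5 153 mm⁴.
By symmetry the centroid is at mid-width, x̄ = 120 mm.
Transfer each piece to the centroidal y-axis using Ī + A·d² with d = x − 120:
  plate: d = 0 mm → contributes +46 080 000 mm⁴
  hole 1: d = -60 mm → contributes −921 241 mm⁴
  hole 2: d = 0 mm → contributes −5 153 mm⁴
  hole 3: d = 60 mm → contributes −921 241 mm⁴
Total I = 44 232 364 mm⁴.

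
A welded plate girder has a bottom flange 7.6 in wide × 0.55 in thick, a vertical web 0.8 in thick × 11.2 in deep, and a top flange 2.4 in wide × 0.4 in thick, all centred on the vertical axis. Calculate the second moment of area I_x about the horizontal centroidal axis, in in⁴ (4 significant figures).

I_x ≈ 244.8 in⁴

Decompose the section into non-overlapping parts with the origin at the bottom-left of its bounding rectangle.
Bottom plate: 7.6 × 0.55, A = 4.18 in², y = 0.275 in, Ī = 0.105371 in⁴.
Web plate: 0.8 × 11.2, A = 8.96 in², y = 6.15 in, Ī = 93.6619 in⁴.
Top plate: 2.4 × 0.4, A = 0.96 in², y = 11.95 in, Ī = 0.0128 in⁴.
Centroid: ȳ = ΣA·y / ΣA = 4.80323 in.
Transfer each piece to the horizontal centroidal axis using Ī + A·d² with d = y − 4.80323:
  bottom plate: d = -4.52823 in → contributes +85.8156 in⁴
  web plate: d = 1.34677 in → contributes +109.913 in⁴
  top plate: d = 7.14677 in → contributes +49.0461 in⁴
Total I = 244.775 in⁴.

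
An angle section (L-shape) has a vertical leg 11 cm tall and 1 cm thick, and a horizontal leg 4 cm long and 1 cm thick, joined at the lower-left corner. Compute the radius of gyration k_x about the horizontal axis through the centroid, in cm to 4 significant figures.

Decompose the section into non-overlapping parts with the origin at the bottom-left of its bounding rectangle.
Vertical leg: 1 × 11, A = 11 cm², y = 5.5 cm, Ī = 110.917 cm⁴.
Horizontal leg (remainder): 3 × 1, A = 3 cm², y = 0.5 cm, Ī = 0.25 cm⁴.
Centroid: ȳ = ΣA·y / ΣA = 4.42857 cm.
Transfer each piece to the horizontal axis through the centroid using Ī + A·d² with d = y − 4.42857:
  vertical leg: d = 1.07143 cm → contributes +123.544 cm⁴
  horizontal leg (remainder): d = -3.92857 cm → contributes +46.551 cm⁴
Total I = 170.095 cm⁴.
Radius of gyration: k = √(I/A) = √(170.095 / 14) = 3.48564 cm.

k_x ≈ 3.486 cm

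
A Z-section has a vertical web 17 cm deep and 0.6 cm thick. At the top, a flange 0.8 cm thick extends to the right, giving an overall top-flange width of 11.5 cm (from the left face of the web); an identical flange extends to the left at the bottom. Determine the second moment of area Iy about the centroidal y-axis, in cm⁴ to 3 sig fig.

Iy ≈ 750 cm⁴

Treat the section as a set of non-overlapping primitives; coordinates are from the bounding-box lower-left.
Web: 0.6 × 17, A = 10.2 cm², x = 11.2 cm, Ī = 0.306 cm⁴.
Top flange (beyond web): 10.9 × 0.8, A = 8.72 cm², x = 16.95 cm, Ī = 86.335 cm⁴.
Bottom flange (beyond web): 10.9 × 0.8, A = 8.72 cm², x = 5.45 cm, Ī = 86.335 cm⁴.
Centroid: x̄ = ΣA·x / ΣA = 11.2 cm.
Transfer each piece to the centroidal y-axis using Ī + A·d² with d = x − 11.2:
  web: d = 0 cm → contributes +0.306 cm⁴
  top flange (beyond web): d = 5.75 cm → contributes +374.64 cm⁴
  bottom flange (beyond web): d = -5.75 cm → contributes +374.64 cm⁴
Total I = 749.59 cm⁴.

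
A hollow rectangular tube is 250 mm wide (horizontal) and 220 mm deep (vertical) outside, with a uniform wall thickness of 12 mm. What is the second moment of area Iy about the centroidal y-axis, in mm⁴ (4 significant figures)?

Decompose the section into non-overlapping parts with the origin at the bottom-left of its bounding rectangle.
Outer rectangle: 250 × 220, A = 55 000 mm², x = 125 mm, Ī = 286 458 333 mm⁴.
Inner void (subtracted): 226 × 196, A = 44 296 mm², x = 125 mm, Ī = 188 538 541 mm⁴.
By symmetry the centroid is at mid-width, x̄ = 125 mm.
All pieces are centred on the centroidal y-axis, so I = ΣĪ (holes subtracted) = 97 919 792 mm⁴.

Iy ≈ 9.792 × 10⁷ mm⁴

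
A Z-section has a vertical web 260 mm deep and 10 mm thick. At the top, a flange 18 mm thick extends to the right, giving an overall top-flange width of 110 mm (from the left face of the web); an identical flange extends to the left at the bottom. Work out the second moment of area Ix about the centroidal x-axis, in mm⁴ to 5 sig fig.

Split into non-overlapping primitives; take the origin at the lower-left of the bounding box.
Web: 10 × 260, A = 2 600 mm², y = 130 mm, Ī = 14 646 667 mm⁴.
Top flange (beyond web): 100 × 18, A = 1 800 mm², y = 251 mm, Ī = 48 600 mm⁴.
Bottom flange (beyond web): 100 × 18, A = 1 800 mm², y = 9 mm, Ī = 48 600 mm⁴.
Centroid: ȳ = ΣA·y / ΣA = 130 mm.
Transfer each piece to the centroidal x-axis using Ī + A·d² with d = y − 130:
  web: d = 0 mm → contributes +14 646 667 mm⁴
  top flange (beyond web): d = 121 mm → contributes +26 402 400 mm⁴
  bottom flange (beyond web): d = -121 mm → contributes +26 402 400 mm⁴
Total I = 67 451 467 mm⁴.

Ix ≈ 6.7451 × 10⁷ mm⁴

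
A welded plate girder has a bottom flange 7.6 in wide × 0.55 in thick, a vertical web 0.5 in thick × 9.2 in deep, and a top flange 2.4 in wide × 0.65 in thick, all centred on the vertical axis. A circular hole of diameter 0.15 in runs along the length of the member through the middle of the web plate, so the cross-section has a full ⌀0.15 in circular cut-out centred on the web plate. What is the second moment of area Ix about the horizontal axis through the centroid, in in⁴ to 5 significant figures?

Ix ≈ 154.17 in⁴

Break the section into simple shapes (no overlaps), measuring from the bottom-left corner of the bounding box.
Bottom plate: 7.6 × 0.55, A = 4.18 in², y = 0.275 in, Ī = 0.1053708 in⁴.
Web plate: 0.5 × 9.2, A = 4.6 in², y = 5.15 in, Ī = 32.44533 in⁴.
Top plate: 2.4 × 0.65, A = 1.56 in², y = 10.075 in, Ī = 0.054925 in⁴.
Hole (subtracted): ⌀0.15, A = 0.01767146 in², y = 5.15 in, Ī = 0.00002485049 in⁴.
Centroid: ȳ = ΣA·y / ΣA = 3.92019 in.
Transfer each piece to the horizontal axis through the centroid using Ī + A·d² with d = y − 3.92019:
  bottom plate: d = -3.64519 in → contributes +55.64675 in⁴
  web plate: d = 1.22981 in → contributes +39.40252 in⁴
  top plate: d = 6.15481 in → contributes +59.15035 in⁴
  hole: d = 1.22981 in → contributes −0.02675173 in⁴
Total I = 154.1729 in⁴.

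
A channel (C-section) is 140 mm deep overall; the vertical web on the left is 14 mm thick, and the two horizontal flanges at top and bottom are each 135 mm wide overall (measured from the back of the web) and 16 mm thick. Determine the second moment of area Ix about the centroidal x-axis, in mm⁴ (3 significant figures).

Ix ≈ 1.82 × 10⁷ mm⁴

Break the section into simple shapes (no overlaps), measuring from the bottom-left corner of the bounding box.
Web: 14 × 140, A = 1 960 mm², y = 70 mm, Ī = 3 201 333 mm⁴.
Top flange (beyond web): 121 × 16, A = 1 936 mm², y = 132 mm, Ī = 41 301 mm⁴.
Bottom flange (beyond web): 121 × 16, A = 1 936 mm², y = 8 mm, Ī = 41 301 mm⁴.
By symmetry the centroid is at mid-height, ȳ = 70 mm.
Transfer each piece to the centroidal x-axis using Ī + A·d² with d = y − 70:
  web: d = 0 mm → contributes +3 201 333 mm⁴
  top flange (beyond web): d = 62 mm → contributes +7 483 285 mm⁴
  bottom flange (beyond web): d = -62 mm → contributes +7 483 285 mm⁴
Total I = 18 167 904 mm⁴.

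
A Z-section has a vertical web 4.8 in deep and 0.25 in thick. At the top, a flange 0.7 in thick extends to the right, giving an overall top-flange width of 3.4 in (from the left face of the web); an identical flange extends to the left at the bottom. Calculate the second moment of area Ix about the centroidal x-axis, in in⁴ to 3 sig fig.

Split into non-overlapping primitives; take the origin at the lower-left of the bounding box.
Web: 0.25 × 4.8, A = 1.2 in², y = 2.4 in, Ī = 2.304 in⁴.
Top flange (beyond web): 3.15 × 0.7, A = 2.205 in², y = 4.45 in, Ī = 0.090038 in⁴.
Bottom flange (beyond web): 3.15 × 0.7, A = 2.205 in², y = 0.35 in, Ī = 0.090038 in⁴.
Centroid: ȳ = ΣA·y / ΣA = 2.4 in.
Transfer each piece to the centroidal x-axis using Ī + A·d² with d = y − 2.4:
  web: d = 0 in → contributes +2.304 in⁴
  top flange (beyond web): d = 2.05 in → contributes +9.3566 in⁴
  bottom flange (beyond web): d = -2.05 in → contributes +9.3566 in⁴
Total I = 21.017 in⁴.

Ix ≈ 21.0 in⁴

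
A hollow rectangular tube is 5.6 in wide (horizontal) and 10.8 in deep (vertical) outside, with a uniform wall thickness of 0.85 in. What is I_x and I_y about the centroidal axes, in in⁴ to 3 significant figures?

I_x ≈ 343 in⁴, I_y ≈ 113 in⁴

Decompose the section into non-overlapping parts with the origin at the bottom-left of its bounding rectangle.
Outer rectangle: 5.6 × 10.8, A = 60.48 in², y = 5.4 in, Ī = 587.87 in⁴.
Inner void (subtracted): 3.9 × 9.1, A = 35.49 in², y = 5.4 in, Ī = 244.91 in⁴.
By symmetry the centroid is at mid-height, ȳ = 5.4 in.
All pieces are centred on the centroidal x-axis, so I = ΣĪ (holes subtracted) = 342.96 in⁴.
Repeating about the centroidal y-axis gives I_y = 113.07 in⁴.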